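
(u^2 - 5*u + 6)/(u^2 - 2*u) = (u - 3)/u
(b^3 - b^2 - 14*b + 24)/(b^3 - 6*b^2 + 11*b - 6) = (b + 4)/(b - 1)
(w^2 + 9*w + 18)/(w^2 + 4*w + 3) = (w + 6)/(w + 1)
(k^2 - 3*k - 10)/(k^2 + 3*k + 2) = (k - 5)/(k + 1)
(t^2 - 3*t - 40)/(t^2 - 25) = (t - 8)/(t - 5)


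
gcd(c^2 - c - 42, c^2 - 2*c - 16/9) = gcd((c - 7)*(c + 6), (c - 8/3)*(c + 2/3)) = 1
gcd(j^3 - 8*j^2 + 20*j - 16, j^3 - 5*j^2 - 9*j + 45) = 1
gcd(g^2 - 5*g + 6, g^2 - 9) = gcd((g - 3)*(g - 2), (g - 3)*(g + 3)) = g - 3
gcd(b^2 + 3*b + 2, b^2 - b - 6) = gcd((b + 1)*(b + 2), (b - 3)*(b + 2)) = b + 2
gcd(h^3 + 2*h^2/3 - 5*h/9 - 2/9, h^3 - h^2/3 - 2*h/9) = h^2 - h/3 - 2/9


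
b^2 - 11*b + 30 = (b - 6)*(b - 5)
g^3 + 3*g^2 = g^2*(g + 3)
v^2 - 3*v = v*(v - 3)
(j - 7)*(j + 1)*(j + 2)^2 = j^4 - 2*j^3 - 27*j^2 - 52*j - 28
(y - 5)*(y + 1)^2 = y^3 - 3*y^2 - 9*y - 5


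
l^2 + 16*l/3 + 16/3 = (l + 4/3)*(l + 4)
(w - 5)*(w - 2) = w^2 - 7*w + 10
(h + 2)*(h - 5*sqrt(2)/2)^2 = h^3 - 5*sqrt(2)*h^2 + 2*h^2 - 10*sqrt(2)*h + 25*h/2 + 25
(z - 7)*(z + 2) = z^2 - 5*z - 14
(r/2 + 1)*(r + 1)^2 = r^3/2 + 2*r^2 + 5*r/2 + 1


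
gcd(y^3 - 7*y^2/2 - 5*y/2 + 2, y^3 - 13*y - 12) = y^2 - 3*y - 4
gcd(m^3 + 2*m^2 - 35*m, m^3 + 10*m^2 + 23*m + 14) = m + 7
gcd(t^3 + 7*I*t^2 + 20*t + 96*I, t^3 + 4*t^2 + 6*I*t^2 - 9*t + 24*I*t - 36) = t + 3*I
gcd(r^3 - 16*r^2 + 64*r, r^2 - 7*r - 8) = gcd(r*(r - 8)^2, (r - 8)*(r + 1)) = r - 8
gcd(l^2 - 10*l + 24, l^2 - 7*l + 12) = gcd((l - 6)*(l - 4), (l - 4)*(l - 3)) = l - 4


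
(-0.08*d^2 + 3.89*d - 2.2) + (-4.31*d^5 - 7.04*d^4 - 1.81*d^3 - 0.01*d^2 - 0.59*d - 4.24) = -4.31*d^5 - 7.04*d^4 - 1.81*d^3 - 0.09*d^2 + 3.3*d - 6.44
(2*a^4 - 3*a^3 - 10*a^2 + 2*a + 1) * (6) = 12*a^4 - 18*a^3 - 60*a^2 + 12*a + 6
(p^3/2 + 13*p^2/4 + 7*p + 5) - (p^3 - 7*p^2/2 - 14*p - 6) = -p^3/2 + 27*p^2/4 + 21*p + 11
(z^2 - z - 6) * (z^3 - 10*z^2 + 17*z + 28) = z^5 - 11*z^4 + 21*z^3 + 71*z^2 - 130*z - 168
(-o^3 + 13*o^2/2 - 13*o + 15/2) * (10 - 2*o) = 2*o^4 - 23*o^3 + 91*o^2 - 145*o + 75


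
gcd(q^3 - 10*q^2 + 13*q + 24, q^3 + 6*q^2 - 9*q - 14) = q + 1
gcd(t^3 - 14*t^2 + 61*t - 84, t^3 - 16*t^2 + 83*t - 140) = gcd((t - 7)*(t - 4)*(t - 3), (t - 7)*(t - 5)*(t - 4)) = t^2 - 11*t + 28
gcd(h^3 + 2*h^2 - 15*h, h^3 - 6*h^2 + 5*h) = h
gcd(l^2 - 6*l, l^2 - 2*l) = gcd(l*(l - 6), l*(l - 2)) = l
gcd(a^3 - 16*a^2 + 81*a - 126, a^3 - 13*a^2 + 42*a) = a^2 - 13*a + 42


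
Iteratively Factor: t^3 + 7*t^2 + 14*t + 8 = (t + 1)*(t^2 + 6*t + 8) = (t + 1)*(t + 4)*(t + 2)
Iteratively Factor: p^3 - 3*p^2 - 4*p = (p - 4)*(p^2 + p) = (p - 4)*(p + 1)*(p)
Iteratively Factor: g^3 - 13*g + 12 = (g - 1)*(g^2 + g - 12) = (g - 1)*(g + 4)*(g - 3)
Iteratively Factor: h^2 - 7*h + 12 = (h - 4)*(h - 3)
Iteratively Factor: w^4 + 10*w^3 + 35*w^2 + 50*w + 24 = (w + 3)*(w^3 + 7*w^2 + 14*w + 8) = (w + 3)*(w + 4)*(w^2 + 3*w + 2) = (w + 1)*(w + 3)*(w + 4)*(w + 2)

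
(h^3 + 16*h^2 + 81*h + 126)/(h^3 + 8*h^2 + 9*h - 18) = (h + 7)/(h - 1)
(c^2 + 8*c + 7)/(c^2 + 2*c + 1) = (c + 7)/(c + 1)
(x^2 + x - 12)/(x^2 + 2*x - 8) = (x - 3)/(x - 2)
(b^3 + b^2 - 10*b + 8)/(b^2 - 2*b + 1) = (b^2 + 2*b - 8)/(b - 1)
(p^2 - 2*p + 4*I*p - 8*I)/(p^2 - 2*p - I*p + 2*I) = (p + 4*I)/(p - I)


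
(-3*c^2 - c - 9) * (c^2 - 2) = -3*c^4 - c^3 - 3*c^2 + 2*c + 18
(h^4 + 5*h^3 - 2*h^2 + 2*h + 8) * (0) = 0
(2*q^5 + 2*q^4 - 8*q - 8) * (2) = 4*q^5 + 4*q^4 - 16*q - 16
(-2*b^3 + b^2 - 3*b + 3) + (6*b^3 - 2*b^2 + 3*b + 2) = 4*b^3 - b^2 + 5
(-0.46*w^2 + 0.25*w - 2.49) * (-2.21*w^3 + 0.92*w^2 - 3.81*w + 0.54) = 1.0166*w^5 - 0.9757*w^4 + 7.4855*w^3 - 3.4917*w^2 + 9.6219*w - 1.3446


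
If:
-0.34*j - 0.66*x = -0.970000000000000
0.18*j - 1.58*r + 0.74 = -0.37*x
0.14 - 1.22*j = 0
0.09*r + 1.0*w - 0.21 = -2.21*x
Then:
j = 0.11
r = 0.81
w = -2.98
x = 1.41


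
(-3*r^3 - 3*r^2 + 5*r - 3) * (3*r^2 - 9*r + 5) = -9*r^5 + 18*r^4 + 27*r^3 - 69*r^2 + 52*r - 15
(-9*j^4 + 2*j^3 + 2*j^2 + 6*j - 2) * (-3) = 27*j^4 - 6*j^3 - 6*j^2 - 18*j + 6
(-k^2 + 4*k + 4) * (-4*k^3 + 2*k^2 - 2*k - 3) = 4*k^5 - 18*k^4 - 6*k^3 + 3*k^2 - 20*k - 12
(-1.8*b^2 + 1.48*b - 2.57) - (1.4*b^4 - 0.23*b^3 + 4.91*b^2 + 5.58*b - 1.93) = -1.4*b^4 + 0.23*b^3 - 6.71*b^2 - 4.1*b - 0.64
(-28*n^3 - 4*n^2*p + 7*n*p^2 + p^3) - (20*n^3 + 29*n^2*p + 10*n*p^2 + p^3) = -48*n^3 - 33*n^2*p - 3*n*p^2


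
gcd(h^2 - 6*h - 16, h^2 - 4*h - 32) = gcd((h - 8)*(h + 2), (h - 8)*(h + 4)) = h - 8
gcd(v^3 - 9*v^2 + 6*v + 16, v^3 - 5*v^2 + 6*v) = v - 2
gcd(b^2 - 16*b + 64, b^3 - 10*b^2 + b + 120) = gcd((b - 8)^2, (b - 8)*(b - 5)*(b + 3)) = b - 8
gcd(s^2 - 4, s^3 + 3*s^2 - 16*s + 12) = s - 2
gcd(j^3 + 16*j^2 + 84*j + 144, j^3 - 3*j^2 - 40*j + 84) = j + 6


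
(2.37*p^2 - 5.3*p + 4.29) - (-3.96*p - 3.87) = 2.37*p^2 - 1.34*p + 8.16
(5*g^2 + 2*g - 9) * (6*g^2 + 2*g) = 30*g^4 + 22*g^3 - 50*g^2 - 18*g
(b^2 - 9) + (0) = b^2 - 9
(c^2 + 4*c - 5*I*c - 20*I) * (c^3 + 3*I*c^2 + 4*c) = c^5 + 4*c^4 - 2*I*c^4 + 19*c^3 - 8*I*c^3 + 76*c^2 - 20*I*c^2 - 80*I*c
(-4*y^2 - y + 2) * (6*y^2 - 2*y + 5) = -24*y^4 + 2*y^3 - 6*y^2 - 9*y + 10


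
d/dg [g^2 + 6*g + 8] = 2*g + 6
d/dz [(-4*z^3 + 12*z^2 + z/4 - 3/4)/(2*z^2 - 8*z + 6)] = (-16*z^2 + 32*z - 1)/(8*(z^2 - 2*z + 1))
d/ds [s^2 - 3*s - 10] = 2*s - 3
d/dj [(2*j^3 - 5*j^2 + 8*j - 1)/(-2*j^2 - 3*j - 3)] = (-4*j^4 - 12*j^3 + 13*j^2 + 26*j - 27)/(4*j^4 + 12*j^3 + 21*j^2 + 18*j + 9)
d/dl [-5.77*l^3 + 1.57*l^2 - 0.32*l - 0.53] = -17.31*l^2 + 3.14*l - 0.32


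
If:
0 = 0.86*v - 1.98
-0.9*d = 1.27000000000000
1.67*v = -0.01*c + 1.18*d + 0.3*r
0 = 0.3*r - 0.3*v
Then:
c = -481.93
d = -1.41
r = 2.30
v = 2.30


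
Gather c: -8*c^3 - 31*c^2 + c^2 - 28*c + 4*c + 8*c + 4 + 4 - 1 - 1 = -8*c^3 - 30*c^2 - 16*c + 6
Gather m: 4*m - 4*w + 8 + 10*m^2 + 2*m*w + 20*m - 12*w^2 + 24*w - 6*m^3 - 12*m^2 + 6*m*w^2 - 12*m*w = -6*m^3 - 2*m^2 + m*(6*w^2 - 10*w + 24) - 12*w^2 + 20*w + 8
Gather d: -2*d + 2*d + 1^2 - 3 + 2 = 0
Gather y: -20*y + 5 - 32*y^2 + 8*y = -32*y^2 - 12*y + 5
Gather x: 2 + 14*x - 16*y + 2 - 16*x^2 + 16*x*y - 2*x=-16*x^2 + x*(16*y + 12) - 16*y + 4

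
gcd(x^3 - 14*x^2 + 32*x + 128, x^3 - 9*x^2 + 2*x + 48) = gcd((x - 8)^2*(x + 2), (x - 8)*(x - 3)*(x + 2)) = x^2 - 6*x - 16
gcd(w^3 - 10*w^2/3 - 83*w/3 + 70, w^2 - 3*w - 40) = w + 5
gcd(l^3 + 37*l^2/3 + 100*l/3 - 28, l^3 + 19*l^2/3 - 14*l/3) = l^2 + 19*l/3 - 14/3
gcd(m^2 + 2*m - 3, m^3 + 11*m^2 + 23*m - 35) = m - 1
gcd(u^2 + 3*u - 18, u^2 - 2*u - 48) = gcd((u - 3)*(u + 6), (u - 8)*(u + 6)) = u + 6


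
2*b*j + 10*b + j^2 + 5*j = (2*b + j)*(j + 5)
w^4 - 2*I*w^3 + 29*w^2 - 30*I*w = w*(w - 6*I)*(w - I)*(w + 5*I)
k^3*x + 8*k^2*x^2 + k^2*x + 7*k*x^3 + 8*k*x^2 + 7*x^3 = (k + x)*(k + 7*x)*(k*x + x)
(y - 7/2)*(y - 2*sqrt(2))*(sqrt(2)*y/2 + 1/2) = sqrt(2)*y^3/2 - 7*sqrt(2)*y^2/4 - 3*y^2/2 - sqrt(2)*y + 21*y/4 + 7*sqrt(2)/2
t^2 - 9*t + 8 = (t - 8)*(t - 1)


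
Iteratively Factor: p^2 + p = (p + 1)*(p)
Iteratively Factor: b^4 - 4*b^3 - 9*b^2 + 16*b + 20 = (b - 5)*(b^3 + b^2 - 4*b - 4) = (b - 5)*(b + 2)*(b^2 - b - 2) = (b - 5)*(b + 1)*(b + 2)*(b - 2)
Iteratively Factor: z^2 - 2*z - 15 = (z - 5)*(z + 3)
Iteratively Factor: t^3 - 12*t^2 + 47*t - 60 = (t - 5)*(t^2 - 7*t + 12) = (t - 5)*(t - 3)*(t - 4)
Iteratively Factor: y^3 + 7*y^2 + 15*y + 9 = (y + 3)*(y^2 + 4*y + 3) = (y + 3)^2*(y + 1)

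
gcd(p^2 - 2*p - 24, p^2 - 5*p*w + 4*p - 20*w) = p + 4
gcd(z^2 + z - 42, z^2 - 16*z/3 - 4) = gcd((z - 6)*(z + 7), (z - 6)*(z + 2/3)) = z - 6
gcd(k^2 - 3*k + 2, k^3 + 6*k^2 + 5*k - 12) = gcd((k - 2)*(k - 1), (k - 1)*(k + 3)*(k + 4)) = k - 1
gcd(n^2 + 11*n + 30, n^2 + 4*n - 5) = n + 5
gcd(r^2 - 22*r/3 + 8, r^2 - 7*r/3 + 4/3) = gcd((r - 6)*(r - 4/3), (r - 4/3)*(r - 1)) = r - 4/3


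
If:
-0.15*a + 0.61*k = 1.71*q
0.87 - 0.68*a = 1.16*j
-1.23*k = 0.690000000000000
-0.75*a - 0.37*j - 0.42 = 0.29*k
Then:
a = -1.00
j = 1.34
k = -0.56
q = -0.11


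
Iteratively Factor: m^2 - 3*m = (m - 3)*(m)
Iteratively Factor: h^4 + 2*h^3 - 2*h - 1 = (h - 1)*(h^3 + 3*h^2 + 3*h + 1) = (h - 1)*(h + 1)*(h^2 + 2*h + 1) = (h - 1)*(h + 1)^2*(h + 1)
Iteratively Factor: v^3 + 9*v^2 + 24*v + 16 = (v + 1)*(v^2 + 8*v + 16) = (v + 1)*(v + 4)*(v + 4)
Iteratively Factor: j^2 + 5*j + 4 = (j + 1)*(j + 4)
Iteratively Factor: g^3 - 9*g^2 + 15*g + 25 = (g - 5)*(g^2 - 4*g - 5) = (g - 5)*(g + 1)*(g - 5)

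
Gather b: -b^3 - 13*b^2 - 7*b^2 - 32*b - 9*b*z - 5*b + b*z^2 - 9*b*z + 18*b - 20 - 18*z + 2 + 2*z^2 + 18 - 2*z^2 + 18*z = -b^3 - 20*b^2 + b*(z^2 - 18*z - 19)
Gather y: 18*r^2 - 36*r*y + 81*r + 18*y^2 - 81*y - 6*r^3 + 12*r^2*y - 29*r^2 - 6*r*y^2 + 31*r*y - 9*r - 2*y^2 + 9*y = -6*r^3 - 11*r^2 + 72*r + y^2*(16 - 6*r) + y*(12*r^2 - 5*r - 72)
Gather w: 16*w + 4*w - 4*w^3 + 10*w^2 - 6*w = -4*w^3 + 10*w^2 + 14*w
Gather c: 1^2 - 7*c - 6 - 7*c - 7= -14*c - 12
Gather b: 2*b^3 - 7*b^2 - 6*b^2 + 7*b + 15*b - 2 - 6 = 2*b^3 - 13*b^2 + 22*b - 8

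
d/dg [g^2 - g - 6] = 2*g - 1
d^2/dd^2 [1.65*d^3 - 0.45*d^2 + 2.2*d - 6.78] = 9.9*d - 0.9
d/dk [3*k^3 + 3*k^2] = 3*k*(3*k + 2)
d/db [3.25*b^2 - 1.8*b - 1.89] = 6.5*b - 1.8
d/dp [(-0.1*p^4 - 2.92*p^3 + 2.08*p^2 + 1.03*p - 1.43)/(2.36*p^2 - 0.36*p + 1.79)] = (-0.472*p^5 - 6.7832*p^4 + 1.3864*p^3 - 18.86*p^2 + 14.196*p + 1.3289)/(5.5696*p^4 - 1.6992*p^3 + 8.5784*p^2 - 1.2888*p + 3.2041)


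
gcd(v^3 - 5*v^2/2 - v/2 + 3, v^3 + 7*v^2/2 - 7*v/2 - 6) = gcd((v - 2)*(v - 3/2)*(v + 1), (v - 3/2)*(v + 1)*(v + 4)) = v^2 - v/2 - 3/2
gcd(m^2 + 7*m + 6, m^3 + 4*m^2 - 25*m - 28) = m + 1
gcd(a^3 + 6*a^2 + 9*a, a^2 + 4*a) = a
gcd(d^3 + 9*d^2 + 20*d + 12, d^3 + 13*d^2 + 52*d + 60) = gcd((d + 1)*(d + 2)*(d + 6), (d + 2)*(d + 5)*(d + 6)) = d^2 + 8*d + 12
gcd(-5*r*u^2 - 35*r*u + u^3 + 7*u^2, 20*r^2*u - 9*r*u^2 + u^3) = 5*r*u - u^2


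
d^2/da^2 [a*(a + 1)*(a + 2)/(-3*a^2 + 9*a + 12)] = -16/(a^3 - 12*a^2 + 48*a - 64)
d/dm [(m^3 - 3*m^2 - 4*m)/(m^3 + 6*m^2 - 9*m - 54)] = (9*m^4 - 10*m^3 - 111*m^2 + 324*m + 216)/(m^6 + 12*m^5 + 18*m^4 - 216*m^3 - 567*m^2 + 972*m + 2916)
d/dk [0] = 0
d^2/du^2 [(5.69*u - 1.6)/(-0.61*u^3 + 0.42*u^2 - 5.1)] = (-u^2*(1.83*u - 0.84)*(3.66*u - 1.68)*(5.69*u - 1.6) + (20.8254*u^2 - 9.5592*u + (3.66*u - 0.84)*(5.69*u - 1.6))*(0.61*u^3 - 0.42*u^2 + 5.1))/(0.61*u^3 - 0.42*u^2 + 5.1)^3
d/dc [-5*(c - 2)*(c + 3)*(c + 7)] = -15*c^2 - 80*c - 5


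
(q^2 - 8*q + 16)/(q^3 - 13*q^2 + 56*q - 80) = 1/(q - 5)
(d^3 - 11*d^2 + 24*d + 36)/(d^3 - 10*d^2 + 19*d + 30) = (d - 6)/(d - 5)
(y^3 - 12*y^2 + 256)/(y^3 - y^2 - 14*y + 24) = (y^2 - 16*y + 64)/(y^2 - 5*y + 6)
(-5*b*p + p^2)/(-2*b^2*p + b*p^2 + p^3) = (-5*b + p)/(-2*b^2 + b*p + p^2)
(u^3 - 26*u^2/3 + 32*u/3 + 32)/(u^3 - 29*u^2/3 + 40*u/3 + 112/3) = (u - 6)/(u - 7)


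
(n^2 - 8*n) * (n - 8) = n^3 - 16*n^2 + 64*n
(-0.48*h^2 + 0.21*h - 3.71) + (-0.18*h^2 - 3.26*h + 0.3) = -0.66*h^2 - 3.05*h - 3.41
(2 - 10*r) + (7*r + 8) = 10 - 3*r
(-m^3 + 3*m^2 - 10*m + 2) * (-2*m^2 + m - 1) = 2*m^5 - 7*m^4 + 24*m^3 - 17*m^2 + 12*m - 2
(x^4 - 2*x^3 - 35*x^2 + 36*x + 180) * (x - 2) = x^5 - 4*x^4 - 31*x^3 + 106*x^2 + 108*x - 360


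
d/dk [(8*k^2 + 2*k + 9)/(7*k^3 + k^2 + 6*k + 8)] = (-56*k^4 - 28*k^3 - 143*k^2 + 110*k - 38)/(49*k^6 + 14*k^5 + 85*k^4 + 124*k^3 + 52*k^2 + 96*k + 64)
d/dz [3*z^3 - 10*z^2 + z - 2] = 9*z^2 - 20*z + 1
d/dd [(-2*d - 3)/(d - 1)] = 5/(d - 1)^2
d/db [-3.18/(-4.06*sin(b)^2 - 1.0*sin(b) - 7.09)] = -(25.8216*sin(b) + 3.18)*cos(b)/(4.06*sin(b)^2 + 1.0*sin(b) + 7.09)^2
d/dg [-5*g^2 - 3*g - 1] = -10*g - 3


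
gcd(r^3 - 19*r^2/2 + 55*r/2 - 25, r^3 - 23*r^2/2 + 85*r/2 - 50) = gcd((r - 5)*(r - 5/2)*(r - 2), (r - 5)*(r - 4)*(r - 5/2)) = r^2 - 15*r/2 + 25/2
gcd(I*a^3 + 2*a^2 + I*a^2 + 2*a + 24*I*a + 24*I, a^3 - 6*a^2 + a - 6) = 1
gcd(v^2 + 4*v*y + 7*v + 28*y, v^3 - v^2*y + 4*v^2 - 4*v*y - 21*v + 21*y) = v + 7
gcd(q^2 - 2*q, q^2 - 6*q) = q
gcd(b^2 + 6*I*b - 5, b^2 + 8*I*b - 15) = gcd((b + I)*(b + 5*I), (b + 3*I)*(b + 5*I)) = b + 5*I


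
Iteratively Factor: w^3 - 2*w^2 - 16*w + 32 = (w + 4)*(w^2 - 6*w + 8) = (w - 2)*(w + 4)*(w - 4)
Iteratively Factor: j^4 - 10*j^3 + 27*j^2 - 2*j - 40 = (j - 4)*(j^3 - 6*j^2 + 3*j + 10) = (j - 5)*(j - 4)*(j^2 - j - 2) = (j - 5)*(j - 4)*(j - 2)*(j + 1)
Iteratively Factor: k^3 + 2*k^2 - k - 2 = (k - 1)*(k^2 + 3*k + 2) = (k - 1)*(k + 2)*(k + 1)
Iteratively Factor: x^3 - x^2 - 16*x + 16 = (x - 4)*(x^2 + 3*x - 4) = (x - 4)*(x + 4)*(x - 1)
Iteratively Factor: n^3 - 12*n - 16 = (n + 2)*(n^2 - 2*n - 8) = (n - 4)*(n + 2)*(n + 2)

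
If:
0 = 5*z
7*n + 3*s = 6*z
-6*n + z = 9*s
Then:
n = 0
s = 0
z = 0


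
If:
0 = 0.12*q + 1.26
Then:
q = -10.50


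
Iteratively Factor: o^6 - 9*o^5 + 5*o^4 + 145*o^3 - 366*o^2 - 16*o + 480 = (o - 4)*(o^5 - 5*o^4 - 15*o^3 + 85*o^2 - 26*o - 120) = (o - 4)*(o - 2)*(o^4 - 3*o^3 - 21*o^2 + 43*o + 60) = (o - 4)*(o - 2)*(o + 1)*(o^3 - 4*o^2 - 17*o + 60) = (o - 5)*(o - 4)*(o - 2)*(o + 1)*(o^2 + o - 12) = (o - 5)*(o - 4)*(o - 3)*(o - 2)*(o + 1)*(o + 4)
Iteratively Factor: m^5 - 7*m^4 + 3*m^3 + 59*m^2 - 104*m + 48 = (m - 4)*(m^4 - 3*m^3 - 9*m^2 + 23*m - 12) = (m - 4)^2*(m^3 + m^2 - 5*m + 3) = (m - 4)^2*(m - 1)*(m^2 + 2*m - 3) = (m - 4)^2*(m - 1)^2*(m + 3)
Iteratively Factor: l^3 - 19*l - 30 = (l + 2)*(l^2 - 2*l - 15) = (l - 5)*(l + 2)*(l + 3)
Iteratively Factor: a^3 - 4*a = (a + 2)*(a^2 - 2*a) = (a - 2)*(a + 2)*(a)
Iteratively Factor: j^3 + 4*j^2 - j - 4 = (j + 1)*(j^2 + 3*j - 4) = (j - 1)*(j + 1)*(j + 4)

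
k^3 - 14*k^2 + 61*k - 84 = (k - 7)*(k - 4)*(k - 3)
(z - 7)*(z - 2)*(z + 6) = z^3 - 3*z^2 - 40*z + 84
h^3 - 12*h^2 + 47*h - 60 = (h - 5)*(h - 4)*(h - 3)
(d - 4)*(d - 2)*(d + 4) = d^3 - 2*d^2 - 16*d + 32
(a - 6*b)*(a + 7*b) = a^2 + a*b - 42*b^2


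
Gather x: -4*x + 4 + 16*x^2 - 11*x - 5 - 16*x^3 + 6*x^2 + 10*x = -16*x^3 + 22*x^2 - 5*x - 1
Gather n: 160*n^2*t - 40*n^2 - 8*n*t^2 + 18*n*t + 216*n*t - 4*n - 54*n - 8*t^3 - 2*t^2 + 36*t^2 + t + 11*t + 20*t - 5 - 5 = n^2*(160*t - 40) + n*(-8*t^2 + 234*t - 58) - 8*t^3 + 34*t^2 + 32*t - 10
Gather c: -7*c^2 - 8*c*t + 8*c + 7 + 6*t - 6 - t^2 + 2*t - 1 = -7*c^2 + c*(8 - 8*t) - t^2 + 8*t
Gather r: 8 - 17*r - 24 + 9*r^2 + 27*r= 9*r^2 + 10*r - 16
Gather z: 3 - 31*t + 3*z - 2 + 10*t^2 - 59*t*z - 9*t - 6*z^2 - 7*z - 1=10*t^2 - 40*t - 6*z^2 + z*(-59*t - 4)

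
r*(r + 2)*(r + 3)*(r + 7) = r^4 + 12*r^3 + 41*r^2 + 42*r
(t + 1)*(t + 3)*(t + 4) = t^3 + 8*t^2 + 19*t + 12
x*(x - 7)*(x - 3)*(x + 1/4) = x^4 - 39*x^3/4 + 37*x^2/2 + 21*x/4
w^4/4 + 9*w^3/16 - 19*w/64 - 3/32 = (w/4 + 1/2)*(w - 3/4)*(w + 1/2)^2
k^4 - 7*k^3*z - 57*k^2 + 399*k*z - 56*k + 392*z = (k - 8)*(k + 1)*(k + 7)*(k - 7*z)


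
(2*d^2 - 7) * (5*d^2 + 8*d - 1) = 10*d^4 + 16*d^3 - 37*d^2 - 56*d + 7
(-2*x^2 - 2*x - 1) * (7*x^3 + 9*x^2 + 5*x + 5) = -14*x^5 - 32*x^4 - 35*x^3 - 29*x^2 - 15*x - 5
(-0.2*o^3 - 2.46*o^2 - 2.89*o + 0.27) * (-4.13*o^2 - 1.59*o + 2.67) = 0.826*o^5 + 10.4778*o^4 + 15.3131*o^3 - 3.0882*o^2 - 8.1456*o + 0.7209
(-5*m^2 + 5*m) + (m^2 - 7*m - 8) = -4*m^2 - 2*m - 8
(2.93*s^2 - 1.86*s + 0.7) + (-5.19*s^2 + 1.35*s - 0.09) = -2.26*s^2 - 0.51*s + 0.61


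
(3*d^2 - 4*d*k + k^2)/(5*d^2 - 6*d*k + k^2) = (3*d - k)/(5*d - k)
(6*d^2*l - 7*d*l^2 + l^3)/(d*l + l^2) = (6*d^2 - 7*d*l + l^2)/(d + l)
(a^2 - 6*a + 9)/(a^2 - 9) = (a - 3)/(a + 3)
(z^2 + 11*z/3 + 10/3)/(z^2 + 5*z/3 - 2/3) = (3*z + 5)/(3*z - 1)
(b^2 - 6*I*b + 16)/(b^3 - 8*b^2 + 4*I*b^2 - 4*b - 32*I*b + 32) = (b - 8*I)/(b^2 + 2*b*(-4 + I) - 16*I)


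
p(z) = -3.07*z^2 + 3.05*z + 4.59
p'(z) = 3.05 - 6.14*z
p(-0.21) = 3.81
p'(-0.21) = 4.34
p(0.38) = 5.31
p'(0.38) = 0.72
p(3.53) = -22.90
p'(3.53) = -18.62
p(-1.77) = -10.43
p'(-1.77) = 13.92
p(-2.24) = -17.65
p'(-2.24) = 16.80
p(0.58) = 5.33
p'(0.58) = -0.51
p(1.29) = 3.42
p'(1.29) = -4.87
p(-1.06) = -2.09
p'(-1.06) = 9.56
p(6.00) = -87.63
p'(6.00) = -33.79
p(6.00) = -87.63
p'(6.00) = -33.79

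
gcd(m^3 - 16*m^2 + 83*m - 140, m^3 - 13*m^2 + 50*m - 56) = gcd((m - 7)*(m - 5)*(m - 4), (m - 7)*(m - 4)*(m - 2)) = m^2 - 11*m + 28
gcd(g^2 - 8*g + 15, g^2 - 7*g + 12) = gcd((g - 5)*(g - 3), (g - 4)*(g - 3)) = g - 3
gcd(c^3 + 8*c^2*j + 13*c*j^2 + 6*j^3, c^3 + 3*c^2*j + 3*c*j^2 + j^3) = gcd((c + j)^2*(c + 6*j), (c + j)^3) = c^2 + 2*c*j + j^2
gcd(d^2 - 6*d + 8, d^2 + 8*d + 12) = 1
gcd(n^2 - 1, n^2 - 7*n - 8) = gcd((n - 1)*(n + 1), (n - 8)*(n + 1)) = n + 1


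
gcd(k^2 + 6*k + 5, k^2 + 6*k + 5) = k^2 + 6*k + 5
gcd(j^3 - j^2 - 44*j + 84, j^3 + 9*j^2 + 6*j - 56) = j^2 + 5*j - 14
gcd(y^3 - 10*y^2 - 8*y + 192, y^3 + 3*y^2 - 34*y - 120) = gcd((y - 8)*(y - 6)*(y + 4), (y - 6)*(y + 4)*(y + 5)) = y^2 - 2*y - 24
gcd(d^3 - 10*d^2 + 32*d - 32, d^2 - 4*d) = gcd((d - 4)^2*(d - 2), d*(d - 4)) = d - 4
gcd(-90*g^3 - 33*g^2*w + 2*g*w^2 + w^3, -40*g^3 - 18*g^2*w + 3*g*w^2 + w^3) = 5*g + w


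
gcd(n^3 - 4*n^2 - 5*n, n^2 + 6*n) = n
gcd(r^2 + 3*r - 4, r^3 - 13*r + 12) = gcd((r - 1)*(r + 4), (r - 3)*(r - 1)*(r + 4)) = r^2 + 3*r - 4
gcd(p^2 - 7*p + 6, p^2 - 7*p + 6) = p^2 - 7*p + 6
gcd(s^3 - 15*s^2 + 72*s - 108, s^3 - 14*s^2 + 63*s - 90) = s^2 - 9*s + 18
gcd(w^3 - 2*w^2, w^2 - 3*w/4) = w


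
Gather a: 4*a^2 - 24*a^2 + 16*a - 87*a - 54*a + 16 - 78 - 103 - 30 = -20*a^2 - 125*a - 195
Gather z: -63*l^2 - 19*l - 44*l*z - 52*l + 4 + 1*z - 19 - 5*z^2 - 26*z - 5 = -63*l^2 - 71*l - 5*z^2 + z*(-44*l - 25) - 20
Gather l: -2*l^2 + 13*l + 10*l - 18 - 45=-2*l^2 + 23*l - 63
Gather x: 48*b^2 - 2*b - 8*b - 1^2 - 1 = 48*b^2 - 10*b - 2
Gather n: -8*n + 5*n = -3*n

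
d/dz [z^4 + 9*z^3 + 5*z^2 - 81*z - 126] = 4*z^3 + 27*z^2 + 10*z - 81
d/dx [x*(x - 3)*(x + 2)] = 3*x^2 - 2*x - 6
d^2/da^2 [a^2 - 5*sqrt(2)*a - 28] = 2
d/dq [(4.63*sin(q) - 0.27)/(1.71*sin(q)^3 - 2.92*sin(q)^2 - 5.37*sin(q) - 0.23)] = (-15.8346*sin(q)^3 + 14.9047*sin(q)^2 - 1.5768*sin(q) - 2.5148)*cos(q)/(2.9241*sin(q)^6 - 9.9864*sin(q)^5 - 9.839*sin(q)^4 + 30.5742*sin(q)^3 + 30.1801*sin(q)^2 + 2.4702*sin(q) + 0.0529)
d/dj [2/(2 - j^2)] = 4*j/(j^2 - 2)^2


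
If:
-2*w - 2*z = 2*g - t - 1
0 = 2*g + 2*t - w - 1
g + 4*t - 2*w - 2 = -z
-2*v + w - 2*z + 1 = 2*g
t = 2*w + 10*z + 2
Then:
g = -3/22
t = 17/11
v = 43/22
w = 20/11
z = -9/22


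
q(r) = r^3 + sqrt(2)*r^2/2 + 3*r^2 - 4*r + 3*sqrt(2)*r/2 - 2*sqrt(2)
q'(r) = 3*r^2 + sqrt(2)*r + 6*r - 4 + 3*sqrt(2)/2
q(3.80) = 98.44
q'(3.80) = 69.62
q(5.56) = 273.21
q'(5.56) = 132.09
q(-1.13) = 2.59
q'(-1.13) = -6.43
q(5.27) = 236.59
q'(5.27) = 120.51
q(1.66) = 8.84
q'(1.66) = 18.70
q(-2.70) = 9.59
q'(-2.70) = -0.03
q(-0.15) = -2.47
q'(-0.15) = -2.92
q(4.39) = 144.97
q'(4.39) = 88.49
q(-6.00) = -74.10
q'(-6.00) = 61.64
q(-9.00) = -414.64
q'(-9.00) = 174.39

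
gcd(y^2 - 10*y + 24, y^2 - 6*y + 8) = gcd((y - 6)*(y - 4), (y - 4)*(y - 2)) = y - 4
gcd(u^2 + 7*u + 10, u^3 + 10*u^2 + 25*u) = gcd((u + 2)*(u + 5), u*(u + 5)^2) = u + 5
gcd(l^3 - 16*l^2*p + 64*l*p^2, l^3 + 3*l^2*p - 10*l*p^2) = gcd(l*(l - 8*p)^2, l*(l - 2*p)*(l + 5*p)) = l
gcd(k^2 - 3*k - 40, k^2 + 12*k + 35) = k + 5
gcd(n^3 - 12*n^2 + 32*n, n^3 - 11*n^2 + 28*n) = n^2 - 4*n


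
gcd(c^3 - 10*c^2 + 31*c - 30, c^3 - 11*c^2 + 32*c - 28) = c - 2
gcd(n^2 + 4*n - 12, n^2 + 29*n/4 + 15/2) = n + 6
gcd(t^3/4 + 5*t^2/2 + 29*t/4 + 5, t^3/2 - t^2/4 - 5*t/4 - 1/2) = t + 1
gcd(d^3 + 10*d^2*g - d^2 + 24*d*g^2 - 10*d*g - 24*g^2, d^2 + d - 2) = d - 1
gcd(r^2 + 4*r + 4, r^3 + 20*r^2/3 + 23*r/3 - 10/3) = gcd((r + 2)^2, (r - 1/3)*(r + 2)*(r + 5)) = r + 2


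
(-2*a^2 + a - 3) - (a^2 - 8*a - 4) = -3*a^2 + 9*a + 1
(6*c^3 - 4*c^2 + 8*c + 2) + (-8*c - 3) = 6*c^3 - 4*c^2 - 1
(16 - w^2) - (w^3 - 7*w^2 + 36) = -w^3 + 6*w^2 - 20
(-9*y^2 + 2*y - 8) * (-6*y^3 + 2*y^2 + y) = 54*y^5 - 30*y^4 + 43*y^3 - 14*y^2 - 8*y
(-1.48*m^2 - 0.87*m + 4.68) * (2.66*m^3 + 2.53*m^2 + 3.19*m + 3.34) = -3.9368*m^5 - 6.0586*m^4 + 5.5265*m^3 + 4.1219*m^2 + 12.0234*m + 15.6312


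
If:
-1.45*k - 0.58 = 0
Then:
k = -0.40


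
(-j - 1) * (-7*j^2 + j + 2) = 7*j^3 + 6*j^2 - 3*j - 2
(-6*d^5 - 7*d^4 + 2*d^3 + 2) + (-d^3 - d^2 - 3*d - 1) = -6*d^5 - 7*d^4 + d^3 - d^2 - 3*d + 1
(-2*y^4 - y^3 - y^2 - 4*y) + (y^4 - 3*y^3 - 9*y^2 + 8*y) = -y^4 - 4*y^3 - 10*y^2 + 4*y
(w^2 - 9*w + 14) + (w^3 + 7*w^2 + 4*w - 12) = w^3 + 8*w^2 - 5*w + 2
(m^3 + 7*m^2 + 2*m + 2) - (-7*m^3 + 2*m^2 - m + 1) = 8*m^3 + 5*m^2 + 3*m + 1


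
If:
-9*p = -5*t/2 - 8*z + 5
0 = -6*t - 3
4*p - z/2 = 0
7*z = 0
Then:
No Solution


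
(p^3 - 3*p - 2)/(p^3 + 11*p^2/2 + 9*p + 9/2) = 2*(p^2 - p - 2)/(2*p^2 + 9*p + 9)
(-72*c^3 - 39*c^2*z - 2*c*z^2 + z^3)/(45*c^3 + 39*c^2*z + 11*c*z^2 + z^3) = (-8*c + z)/(5*c + z)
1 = 1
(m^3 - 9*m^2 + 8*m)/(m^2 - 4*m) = (m^2 - 9*m + 8)/(m - 4)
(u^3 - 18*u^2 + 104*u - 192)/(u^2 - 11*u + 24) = (u^2 - 10*u + 24)/(u - 3)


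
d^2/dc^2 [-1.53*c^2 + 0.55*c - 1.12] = -3.06000000000000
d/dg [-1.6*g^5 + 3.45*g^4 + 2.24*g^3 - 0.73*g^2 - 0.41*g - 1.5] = -8.0*g^4 + 13.8*g^3 + 6.72*g^2 - 1.46*g - 0.41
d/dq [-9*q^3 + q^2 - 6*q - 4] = -27*q^2 + 2*q - 6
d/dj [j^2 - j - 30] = 2*j - 1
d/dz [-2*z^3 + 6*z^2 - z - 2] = -6*z^2 + 12*z - 1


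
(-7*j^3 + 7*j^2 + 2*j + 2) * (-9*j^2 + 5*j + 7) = 63*j^5 - 98*j^4 - 32*j^3 + 41*j^2 + 24*j + 14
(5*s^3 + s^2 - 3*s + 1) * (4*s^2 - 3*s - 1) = 20*s^5 - 11*s^4 - 20*s^3 + 12*s^2 - 1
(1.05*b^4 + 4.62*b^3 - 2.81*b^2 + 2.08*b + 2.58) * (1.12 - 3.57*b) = -3.7485*b^5 - 15.3174*b^4 + 15.2061*b^3 - 10.5728*b^2 - 6.881*b + 2.8896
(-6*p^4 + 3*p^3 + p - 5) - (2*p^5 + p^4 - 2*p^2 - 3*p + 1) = -2*p^5 - 7*p^4 + 3*p^3 + 2*p^2 + 4*p - 6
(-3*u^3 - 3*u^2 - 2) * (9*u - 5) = -27*u^4 - 12*u^3 + 15*u^2 - 18*u + 10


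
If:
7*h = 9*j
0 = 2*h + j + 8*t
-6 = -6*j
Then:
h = 9/7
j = 1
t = -25/56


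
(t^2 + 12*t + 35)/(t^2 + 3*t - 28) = (t + 5)/(t - 4)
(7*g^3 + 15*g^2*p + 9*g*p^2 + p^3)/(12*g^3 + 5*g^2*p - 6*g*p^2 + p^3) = (7*g^2 + 8*g*p + p^2)/(12*g^2 - 7*g*p + p^2)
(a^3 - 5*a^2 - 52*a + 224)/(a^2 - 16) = (a^2 - a - 56)/(a + 4)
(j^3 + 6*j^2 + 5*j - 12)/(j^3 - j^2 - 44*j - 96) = (j - 1)/(j - 8)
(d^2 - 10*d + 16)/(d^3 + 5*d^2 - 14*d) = (d - 8)/(d*(d + 7))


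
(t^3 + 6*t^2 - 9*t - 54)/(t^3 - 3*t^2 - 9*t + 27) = (t + 6)/(t - 3)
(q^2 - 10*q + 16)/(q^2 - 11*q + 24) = (q - 2)/(q - 3)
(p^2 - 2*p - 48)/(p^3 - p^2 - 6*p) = (-p^2 + 2*p + 48)/(p*(-p^2 + p + 6))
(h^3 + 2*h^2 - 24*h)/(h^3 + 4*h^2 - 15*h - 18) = h*(h - 4)/(h^2 - 2*h - 3)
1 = 1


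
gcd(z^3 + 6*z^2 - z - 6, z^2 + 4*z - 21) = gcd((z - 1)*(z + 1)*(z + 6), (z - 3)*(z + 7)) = 1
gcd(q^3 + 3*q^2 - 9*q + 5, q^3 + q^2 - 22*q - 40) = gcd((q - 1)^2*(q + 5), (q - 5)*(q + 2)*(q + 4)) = 1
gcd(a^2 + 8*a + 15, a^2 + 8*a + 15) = a^2 + 8*a + 15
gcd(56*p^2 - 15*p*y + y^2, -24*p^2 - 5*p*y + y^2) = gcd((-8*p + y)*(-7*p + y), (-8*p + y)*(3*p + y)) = -8*p + y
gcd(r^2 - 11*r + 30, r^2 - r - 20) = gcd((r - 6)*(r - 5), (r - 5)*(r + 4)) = r - 5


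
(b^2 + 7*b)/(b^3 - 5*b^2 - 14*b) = (b + 7)/(b^2 - 5*b - 14)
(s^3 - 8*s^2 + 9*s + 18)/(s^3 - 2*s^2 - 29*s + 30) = (s^2 - 2*s - 3)/(s^2 + 4*s - 5)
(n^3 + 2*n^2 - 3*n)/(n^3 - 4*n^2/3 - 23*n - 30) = 3*n*(n - 1)/(3*n^2 - 13*n - 30)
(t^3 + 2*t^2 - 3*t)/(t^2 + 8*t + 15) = t*(t - 1)/(t + 5)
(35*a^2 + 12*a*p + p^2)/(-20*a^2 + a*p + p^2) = (7*a + p)/(-4*a + p)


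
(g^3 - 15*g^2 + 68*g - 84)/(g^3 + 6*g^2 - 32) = (g^2 - 13*g + 42)/(g^2 + 8*g + 16)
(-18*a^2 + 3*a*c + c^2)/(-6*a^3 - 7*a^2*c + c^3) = (6*a + c)/(2*a^2 + 3*a*c + c^2)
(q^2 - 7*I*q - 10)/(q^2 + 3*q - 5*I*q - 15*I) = (q - 2*I)/(q + 3)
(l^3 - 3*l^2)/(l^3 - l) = l*(l - 3)/(l^2 - 1)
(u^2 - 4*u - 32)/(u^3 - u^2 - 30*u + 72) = (u^2 - 4*u - 32)/(u^3 - u^2 - 30*u + 72)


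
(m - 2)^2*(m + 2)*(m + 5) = m^4 + 3*m^3 - 14*m^2 - 12*m + 40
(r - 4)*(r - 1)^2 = r^3 - 6*r^2 + 9*r - 4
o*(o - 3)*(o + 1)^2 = o^4 - o^3 - 5*o^2 - 3*o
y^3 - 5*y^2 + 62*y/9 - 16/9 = (y - 8/3)*(y - 2)*(y - 1/3)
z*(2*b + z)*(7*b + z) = 14*b^2*z + 9*b*z^2 + z^3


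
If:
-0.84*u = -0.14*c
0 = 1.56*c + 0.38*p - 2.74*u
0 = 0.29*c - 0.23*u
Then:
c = 0.00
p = 0.00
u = 0.00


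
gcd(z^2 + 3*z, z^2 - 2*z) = z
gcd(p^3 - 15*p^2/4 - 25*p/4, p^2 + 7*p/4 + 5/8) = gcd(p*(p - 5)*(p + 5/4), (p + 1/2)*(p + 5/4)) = p + 5/4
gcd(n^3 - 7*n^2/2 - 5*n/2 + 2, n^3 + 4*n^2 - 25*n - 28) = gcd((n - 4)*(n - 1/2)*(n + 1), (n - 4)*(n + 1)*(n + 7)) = n^2 - 3*n - 4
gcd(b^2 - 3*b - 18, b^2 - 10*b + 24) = b - 6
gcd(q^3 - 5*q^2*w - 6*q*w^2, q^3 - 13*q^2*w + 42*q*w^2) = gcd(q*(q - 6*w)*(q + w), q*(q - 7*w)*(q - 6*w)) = q^2 - 6*q*w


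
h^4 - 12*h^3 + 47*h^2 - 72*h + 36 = (h - 6)*(h - 3)*(h - 2)*(h - 1)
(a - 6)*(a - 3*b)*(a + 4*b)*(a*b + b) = a^4*b + a^3*b^2 - 5*a^3*b - 12*a^2*b^3 - 5*a^2*b^2 - 6*a^2*b + 60*a*b^3 - 6*a*b^2 + 72*b^3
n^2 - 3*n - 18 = (n - 6)*(n + 3)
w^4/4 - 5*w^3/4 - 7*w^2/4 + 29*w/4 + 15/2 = (w/2 + 1/2)*(w/2 + 1)*(w - 5)*(w - 3)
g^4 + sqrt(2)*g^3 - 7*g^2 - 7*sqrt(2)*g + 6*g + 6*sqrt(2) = (g - 2)*(g - 1)*(g + 3)*(g + sqrt(2))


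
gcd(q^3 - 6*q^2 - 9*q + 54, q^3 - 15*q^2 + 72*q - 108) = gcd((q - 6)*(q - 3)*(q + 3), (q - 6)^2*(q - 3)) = q^2 - 9*q + 18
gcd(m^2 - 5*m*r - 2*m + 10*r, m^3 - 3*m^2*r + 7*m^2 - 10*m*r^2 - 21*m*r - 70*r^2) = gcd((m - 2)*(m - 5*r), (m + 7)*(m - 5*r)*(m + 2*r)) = -m + 5*r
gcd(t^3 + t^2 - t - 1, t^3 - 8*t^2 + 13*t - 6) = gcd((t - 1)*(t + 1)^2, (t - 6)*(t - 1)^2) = t - 1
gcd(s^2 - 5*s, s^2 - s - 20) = s - 5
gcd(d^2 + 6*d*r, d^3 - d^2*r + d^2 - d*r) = d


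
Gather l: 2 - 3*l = 2 - 3*l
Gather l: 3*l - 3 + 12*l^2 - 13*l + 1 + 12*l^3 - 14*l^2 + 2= 12*l^3 - 2*l^2 - 10*l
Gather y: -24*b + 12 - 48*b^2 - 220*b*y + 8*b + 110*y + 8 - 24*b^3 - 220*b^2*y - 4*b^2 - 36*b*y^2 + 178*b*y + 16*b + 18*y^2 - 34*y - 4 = -24*b^3 - 52*b^2 + y^2*(18 - 36*b) + y*(-220*b^2 - 42*b + 76) + 16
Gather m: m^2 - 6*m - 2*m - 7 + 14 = m^2 - 8*m + 7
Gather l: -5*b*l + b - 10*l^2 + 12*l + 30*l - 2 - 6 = b - 10*l^2 + l*(42 - 5*b) - 8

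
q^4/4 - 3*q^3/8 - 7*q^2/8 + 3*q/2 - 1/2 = (q/4 + 1/2)*(q - 2)*(q - 1)*(q - 1/2)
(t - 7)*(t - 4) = t^2 - 11*t + 28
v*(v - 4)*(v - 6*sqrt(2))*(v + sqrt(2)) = v^4 - 5*sqrt(2)*v^3 - 4*v^3 - 12*v^2 + 20*sqrt(2)*v^2 + 48*v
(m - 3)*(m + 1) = m^2 - 2*m - 3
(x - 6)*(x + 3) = x^2 - 3*x - 18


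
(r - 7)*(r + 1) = r^2 - 6*r - 7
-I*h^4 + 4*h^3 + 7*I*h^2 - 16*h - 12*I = (h - 2)*(h + 2)*(h + 3*I)*(-I*h + 1)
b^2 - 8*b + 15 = (b - 5)*(b - 3)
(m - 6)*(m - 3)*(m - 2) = m^3 - 11*m^2 + 36*m - 36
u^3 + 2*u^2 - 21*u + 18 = (u - 3)*(u - 1)*(u + 6)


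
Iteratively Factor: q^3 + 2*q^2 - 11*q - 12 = (q - 3)*(q^2 + 5*q + 4) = (q - 3)*(q + 4)*(q + 1)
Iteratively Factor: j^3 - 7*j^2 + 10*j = (j)*(j^2 - 7*j + 10) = j*(j - 5)*(j - 2)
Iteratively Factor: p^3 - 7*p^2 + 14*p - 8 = (p - 4)*(p^2 - 3*p + 2) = (p - 4)*(p - 1)*(p - 2)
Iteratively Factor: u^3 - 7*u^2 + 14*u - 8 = (u - 2)*(u^2 - 5*u + 4) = (u - 2)*(u - 1)*(u - 4)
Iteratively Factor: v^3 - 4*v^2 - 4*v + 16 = (v - 2)*(v^2 - 2*v - 8) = (v - 4)*(v - 2)*(v + 2)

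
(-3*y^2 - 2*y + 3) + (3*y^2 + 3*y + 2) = y + 5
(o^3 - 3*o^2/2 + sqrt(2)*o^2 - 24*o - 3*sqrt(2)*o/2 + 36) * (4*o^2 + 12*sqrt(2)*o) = 4*o^5 - 6*o^4 + 16*sqrt(2)*o^4 - 72*o^3 - 24*sqrt(2)*o^3 - 288*sqrt(2)*o^2 + 108*o^2 + 432*sqrt(2)*o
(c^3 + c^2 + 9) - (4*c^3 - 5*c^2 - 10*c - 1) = -3*c^3 + 6*c^2 + 10*c + 10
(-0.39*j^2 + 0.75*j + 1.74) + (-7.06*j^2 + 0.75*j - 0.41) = -7.45*j^2 + 1.5*j + 1.33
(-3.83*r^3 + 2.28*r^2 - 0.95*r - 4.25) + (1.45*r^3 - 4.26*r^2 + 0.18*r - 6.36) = -2.38*r^3 - 1.98*r^2 - 0.77*r - 10.61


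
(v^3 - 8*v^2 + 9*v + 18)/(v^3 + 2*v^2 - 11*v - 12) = (v - 6)/(v + 4)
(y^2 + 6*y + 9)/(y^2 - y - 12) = (y + 3)/(y - 4)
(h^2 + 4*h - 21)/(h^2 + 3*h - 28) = (h - 3)/(h - 4)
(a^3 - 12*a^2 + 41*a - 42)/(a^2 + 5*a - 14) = (a^2 - 10*a + 21)/(a + 7)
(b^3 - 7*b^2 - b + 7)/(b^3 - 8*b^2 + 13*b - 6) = (b^2 - 6*b - 7)/(b^2 - 7*b + 6)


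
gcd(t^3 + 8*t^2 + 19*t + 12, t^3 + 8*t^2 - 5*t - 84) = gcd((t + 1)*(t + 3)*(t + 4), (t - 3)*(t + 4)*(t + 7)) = t + 4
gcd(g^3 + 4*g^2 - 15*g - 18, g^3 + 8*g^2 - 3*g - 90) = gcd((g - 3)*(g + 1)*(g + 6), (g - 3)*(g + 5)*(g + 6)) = g^2 + 3*g - 18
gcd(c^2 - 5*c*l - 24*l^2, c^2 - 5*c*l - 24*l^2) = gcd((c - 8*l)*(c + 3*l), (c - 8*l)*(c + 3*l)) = c^2 - 5*c*l - 24*l^2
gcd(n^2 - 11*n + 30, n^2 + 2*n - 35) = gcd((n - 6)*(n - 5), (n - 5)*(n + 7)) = n - 5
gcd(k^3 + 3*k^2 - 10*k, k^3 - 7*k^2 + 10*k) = k^2 - 2*k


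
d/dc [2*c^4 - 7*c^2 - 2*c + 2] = 8*c^3 - 14*c - 2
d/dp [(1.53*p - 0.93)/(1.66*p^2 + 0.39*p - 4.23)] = (-2.5398*p^2 + 3.0876*p - 6.1092)/(2.7556*p^4 + 1.2948*p^3 - 13.8915*p^2 - 3.2994*p + 17.8929)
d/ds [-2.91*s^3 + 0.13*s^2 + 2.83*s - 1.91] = -8.73*s^2 + 0.26*s + 2.83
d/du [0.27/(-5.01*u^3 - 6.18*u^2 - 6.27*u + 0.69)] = (4.0581*u^2 + 3.3372*u + 1.6929)/(5.01*u^3 + 6.18*u^2 + 6.27*u - 0.69)^2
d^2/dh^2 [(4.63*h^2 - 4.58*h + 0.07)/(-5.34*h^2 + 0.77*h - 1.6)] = (-2.27373675443232e-13*h^4 + 223.127628*h^3 + 225.375768*h^2 - 233.062164*h - 11.307326)/(152.273304*h^6 - 65.871036*h^5 + 146.373138*h^4 - 39.929813*h^3 + 43.85712*h^2 - 5.9136*h + 4.096)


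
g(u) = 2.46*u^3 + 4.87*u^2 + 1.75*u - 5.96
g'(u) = 7.38*u^2 + 9.74*u + 1.75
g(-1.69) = -6.88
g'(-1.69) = 6.37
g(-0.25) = -6.13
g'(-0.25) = -0.22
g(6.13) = 754.42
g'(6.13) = 338.77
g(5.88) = 672.82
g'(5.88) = 314.18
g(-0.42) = -6.02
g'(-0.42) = -1.04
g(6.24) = 792.29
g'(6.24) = 349.89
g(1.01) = 3.31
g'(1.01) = 19.12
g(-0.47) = -5.96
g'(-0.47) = -1.20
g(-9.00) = -1420.58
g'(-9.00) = 511.87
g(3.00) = 109.54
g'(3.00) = 97.39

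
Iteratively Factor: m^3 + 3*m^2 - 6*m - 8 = (m + 4)*(m^2 - m - 2) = (m - 2)*(m + 4)*(m + 1)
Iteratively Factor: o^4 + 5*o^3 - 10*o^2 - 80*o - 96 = (o + 2)*(o^3 + 3*o^2 - 16*o - 48) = (o - 4)*(o + 2)*(o^2 + 7*o + 12) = (o - 4)*(o + 2)*(o + 3)*(o + 4)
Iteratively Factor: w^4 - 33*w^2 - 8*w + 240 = (w - 5)*(w^3 + 5*w^2 - 8*w - 48) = (w - 5)*(w + 4)*(w^2 + w - 12) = (w - 5)*(w - 3)*(w + 4)*(w + 4)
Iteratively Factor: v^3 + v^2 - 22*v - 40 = (v + 4)*(v^2 - 3*v - 10) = (v + 2)*(v + 4)*(v - 5)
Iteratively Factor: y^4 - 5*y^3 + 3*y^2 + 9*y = (y - 3)*(y^3 - 2*y^2 - 3*y) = y*(y - 3)*(y^2 - 2*y - 3) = y*(y - 3)^2*(y + 1)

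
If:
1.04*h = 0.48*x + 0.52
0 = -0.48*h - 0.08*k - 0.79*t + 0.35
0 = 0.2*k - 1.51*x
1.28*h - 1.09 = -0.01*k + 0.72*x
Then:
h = -3.37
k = -63.23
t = 8.89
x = -8.38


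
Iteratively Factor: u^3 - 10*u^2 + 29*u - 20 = (u - 1)*(u^2 - 9*u + 20) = (u - 4)*(u - 1)*(u - 5)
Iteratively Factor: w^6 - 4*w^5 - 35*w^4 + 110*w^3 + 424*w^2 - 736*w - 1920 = (w + 2)*(w^5 - 6*w^4 - 23*w^3 + 156*w^2 + 112*w - 960) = (w + 2)*(w + 3)*(w^4 - 9*w^3 + 4*w^2 + 144*w - 320) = (w - 5)*(w + 2)*(w + 3)*(w^3 - 4*w^2 - 16*w + 64) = (w - 5)*(w - 4)*(w + 2)*(w + 3)*(w^2 - 16) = (w - 5)*(w - 4)*(w + 2)*(w + 3)*(w + 4)*(w - 4)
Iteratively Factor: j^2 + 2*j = (j + 2)*(j)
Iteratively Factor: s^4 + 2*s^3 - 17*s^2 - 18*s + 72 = (s + 4)*(s^3 - 2*s^2 - 9*s + 18) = (s - 3)*(s + 4)*(s^2 + s - 6) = (s - 3)*(s - 2)*(s + 4)*(s + 3)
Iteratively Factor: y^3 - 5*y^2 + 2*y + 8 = (y + 1)*(y^2 - 6*y + 8) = (y - 4)*(y + 1)*(y - 2)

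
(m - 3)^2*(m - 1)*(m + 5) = m^4 - 2*m^3 - 20*m^2 + 66*m - 45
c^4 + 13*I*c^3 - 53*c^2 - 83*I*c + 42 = (c + I)*(c + 2*I)*(c + 3*I)*(c + 7*I)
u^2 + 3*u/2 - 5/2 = (u - 1)*(u + 5/2)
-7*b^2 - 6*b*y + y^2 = (-7*b + y)*(b + y)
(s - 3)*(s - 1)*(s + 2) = s^3 - 2*s^2 - 5*s + 6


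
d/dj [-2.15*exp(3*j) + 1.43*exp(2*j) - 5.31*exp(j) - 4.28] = (-6.45*exp(2*j) + 2.86*exp(j) - 5.31)*exp(j)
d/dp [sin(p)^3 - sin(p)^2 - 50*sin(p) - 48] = (3*sin(p)^2 - 2*sin(p) - 50)*cos(p)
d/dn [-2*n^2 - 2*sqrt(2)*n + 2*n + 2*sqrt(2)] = -4*n - 2*sqrt(2) + 2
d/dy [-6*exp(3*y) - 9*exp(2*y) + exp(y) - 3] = (-18*exp(2*y) - 18*exp(y) + 1)*exp(y)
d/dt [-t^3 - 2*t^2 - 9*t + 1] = -3*t^2 - 4*t - 9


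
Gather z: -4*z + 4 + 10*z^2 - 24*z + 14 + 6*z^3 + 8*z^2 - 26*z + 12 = 6*z^3 + 18*z^2 - 54*z + 30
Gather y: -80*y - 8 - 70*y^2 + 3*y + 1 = -70*y^2 - 77*y - 7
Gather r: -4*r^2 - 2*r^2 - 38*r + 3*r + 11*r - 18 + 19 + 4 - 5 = -6*r^2 - 24*r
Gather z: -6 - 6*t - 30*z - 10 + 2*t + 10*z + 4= -4*t - 20*z - 12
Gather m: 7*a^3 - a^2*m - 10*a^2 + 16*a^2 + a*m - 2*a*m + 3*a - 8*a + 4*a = 7*a^3 + 6*a^2 - a + m*(-a^2 - a)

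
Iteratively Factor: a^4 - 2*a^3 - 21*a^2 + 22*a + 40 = (a - 2)*(a^3 - 21*a - 20) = (a - 5)*(a - 2)*(a^2 + 5*a + 4) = (a - 5)*(a - 2)*(a + 4)*(a + 1)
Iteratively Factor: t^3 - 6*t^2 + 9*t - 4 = (t - 4)*(t^2 - 2*t + 1) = (t - 4)*(t - 1)*(t - 1)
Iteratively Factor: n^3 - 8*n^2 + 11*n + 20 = (n - 4)*(n^2 - 4*n - 5) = (n - 4)*(n + 1)*(n - 5)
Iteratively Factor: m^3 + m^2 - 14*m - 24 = (m + 2)*(m^2 - m - 12) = (m + 2)*(m + 3)*(m - 4)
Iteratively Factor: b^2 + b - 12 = (b + 4)*(b - 3)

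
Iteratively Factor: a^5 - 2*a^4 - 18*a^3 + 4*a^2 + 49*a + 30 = (a + 1)*(a^4 - 3*a^3 - 15*a^2 + 19*a + 30) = (a - 2)*(a + 1)*(a^3 - a^2 - 17*a - 15) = (a - 5)*(a - 2)*(a + 1)*(a^2 + 4*a + 3) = (a - 5)*(a - 2)*(a + 1)*(a + 3)*(a + 1)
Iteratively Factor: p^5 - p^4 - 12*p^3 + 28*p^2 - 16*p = (p)*(p^4 - p^3 - 12*p^2 + 28*p - 16) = p*(p + 4)*(p^3 - 5*p^2 + 8*p - 4) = p*(p - 1)*(p + 4)*(p^2 - 4*p + 4) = p*(p - 2)*(p - 1)*(p + 4)*(p - 2)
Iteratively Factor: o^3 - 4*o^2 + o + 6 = (o - 3)*(o^2 - o - 2) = (o - 3)*(o + 1)*(o - 2)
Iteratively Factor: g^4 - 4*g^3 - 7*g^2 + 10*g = (g)*(g^3 - 4*g^2 - 7*g + 10) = g*(g + 2)*(g^2 - 6*g + 5) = g*(g - 1)*(g + 2)*(g - 5)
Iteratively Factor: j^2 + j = (j + 1)*(j)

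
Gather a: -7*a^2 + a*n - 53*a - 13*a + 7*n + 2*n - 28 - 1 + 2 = -7*a^2 + a*(n - 66) + 9*n - 27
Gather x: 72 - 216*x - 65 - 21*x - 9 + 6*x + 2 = -231*x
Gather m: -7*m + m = -6*m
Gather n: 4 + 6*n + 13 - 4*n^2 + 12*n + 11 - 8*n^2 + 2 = -12*n^2 + 18*n + 30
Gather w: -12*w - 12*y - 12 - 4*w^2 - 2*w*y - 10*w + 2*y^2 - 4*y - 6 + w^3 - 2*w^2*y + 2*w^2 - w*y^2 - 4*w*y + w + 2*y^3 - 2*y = w^3 + w^2*(-2*y - 2) + w*(-y^2 - 6*y - 21) + 2*y^3 + 2*y^2 - 18*y - 18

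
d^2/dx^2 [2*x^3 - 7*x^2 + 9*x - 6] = 12*x - 14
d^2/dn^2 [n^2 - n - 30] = 2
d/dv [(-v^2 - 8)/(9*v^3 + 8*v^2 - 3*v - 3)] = (9*v^4 + 219*v^2 + 134*v - 24)/(81*v^6 + 144*v^5 + 10*v^4 - 102*v^3 - 39*v^2 + 18*v + 9)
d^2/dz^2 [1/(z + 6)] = 2/(z + 6)^3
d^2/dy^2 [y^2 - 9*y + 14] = 2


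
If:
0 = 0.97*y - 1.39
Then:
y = 1.43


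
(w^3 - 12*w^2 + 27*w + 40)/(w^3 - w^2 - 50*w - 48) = (w - 5)/(w + 6)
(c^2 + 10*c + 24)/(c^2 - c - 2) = (c^2 + 10*c + 24)/(c^2 - c - 2)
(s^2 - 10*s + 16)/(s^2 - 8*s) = (s - 2)/s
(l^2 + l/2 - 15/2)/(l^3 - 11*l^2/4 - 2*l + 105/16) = 8*(l + 3)/(8*l^2 - 2*l - 21)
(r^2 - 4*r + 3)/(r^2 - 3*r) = (r - 1)/r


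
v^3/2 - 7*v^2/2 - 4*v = v*(v/2 + 1/2)*(v - 8)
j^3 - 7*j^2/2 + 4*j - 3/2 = (j - 3/2)*(j - 1)^2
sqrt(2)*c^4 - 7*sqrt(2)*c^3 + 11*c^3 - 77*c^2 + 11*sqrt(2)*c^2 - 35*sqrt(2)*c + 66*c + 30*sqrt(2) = (c - 6)*(c - 1)*(c + 5*sqrt(2))*(sqrt(2)*c + 1)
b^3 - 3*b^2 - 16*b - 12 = (b - 6)*(b + 1)*(b + 2)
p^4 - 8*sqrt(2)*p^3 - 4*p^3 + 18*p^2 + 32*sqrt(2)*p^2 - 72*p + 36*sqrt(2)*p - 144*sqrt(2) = (p - 4)*(p - 6*sqrt(2))*(p - 3*sqrt(2))*(p + sqrt(2))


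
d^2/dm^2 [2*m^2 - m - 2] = 4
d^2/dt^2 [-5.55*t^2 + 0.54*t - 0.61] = -11.1000000000000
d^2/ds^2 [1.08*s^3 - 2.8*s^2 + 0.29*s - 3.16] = 6.48*s - 5.6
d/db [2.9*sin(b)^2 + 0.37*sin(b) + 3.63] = (5.8*sin(b) + 0.37)*cos(b)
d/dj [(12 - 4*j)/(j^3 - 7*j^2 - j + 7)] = 4*(-j^3 + 7*j^2 + j - (j - 3)*(-3*j^2 + 14*j + 1) - 7)/(j^3 - 7*j^2 - j + 7)^2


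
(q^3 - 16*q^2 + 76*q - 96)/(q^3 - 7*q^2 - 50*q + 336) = (q - 2)/(q + 7)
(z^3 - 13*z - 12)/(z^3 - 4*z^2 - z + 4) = (z + 3)/(z - 1)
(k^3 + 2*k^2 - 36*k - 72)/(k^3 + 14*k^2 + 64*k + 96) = (k^2 - 4*k - 12)/(k^2 + 8*k + 16)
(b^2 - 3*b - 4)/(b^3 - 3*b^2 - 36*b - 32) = (b - 4)/(b^2 - 4*b - 32)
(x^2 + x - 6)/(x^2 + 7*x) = (x^2 + x - 6)/(x*(x + 7))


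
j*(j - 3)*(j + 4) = j^3 + j^2 - 12*j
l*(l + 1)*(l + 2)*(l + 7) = l^4 + 10*l^3 + 23*l^2 + 14*l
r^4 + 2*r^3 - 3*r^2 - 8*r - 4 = (r - 2)*(r + 1)^2*(r + 2)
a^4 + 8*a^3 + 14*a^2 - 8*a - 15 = (a - 1)*(a + 1)*(a + 3)*(a + 5)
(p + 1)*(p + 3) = p^2 + 4*p + 3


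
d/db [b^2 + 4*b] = 2*b + 4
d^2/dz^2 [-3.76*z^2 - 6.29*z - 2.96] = -7.52000000000000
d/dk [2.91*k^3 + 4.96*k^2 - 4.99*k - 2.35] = 8.73*k^2 + 9.92*k - 4.99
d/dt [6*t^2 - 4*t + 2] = 12*t - 4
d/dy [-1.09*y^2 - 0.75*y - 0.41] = -2.18*y - 0.75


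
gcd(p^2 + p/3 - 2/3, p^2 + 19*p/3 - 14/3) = p - 2/3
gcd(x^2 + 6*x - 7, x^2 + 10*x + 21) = x + 7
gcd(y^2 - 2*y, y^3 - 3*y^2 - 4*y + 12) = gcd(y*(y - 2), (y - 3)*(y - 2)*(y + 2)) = y - 2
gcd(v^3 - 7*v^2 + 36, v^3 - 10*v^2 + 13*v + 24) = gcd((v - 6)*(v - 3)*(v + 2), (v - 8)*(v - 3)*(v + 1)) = v - 3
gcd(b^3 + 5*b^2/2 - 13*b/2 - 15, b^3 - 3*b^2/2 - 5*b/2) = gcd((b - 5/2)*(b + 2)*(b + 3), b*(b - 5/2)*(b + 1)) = b - 5/2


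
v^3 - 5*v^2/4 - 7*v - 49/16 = (v - 7/2)*(v + 1/2)*(v + 7/4)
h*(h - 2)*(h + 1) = h^3 - h^2 - 2*h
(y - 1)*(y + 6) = y^2 + 5*y - 6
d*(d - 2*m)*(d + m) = d^3 - d^2*m - 2*d*m^2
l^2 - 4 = (l - 2)*(l + 2)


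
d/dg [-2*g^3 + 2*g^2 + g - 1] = -6*g^2 + 4*g + 1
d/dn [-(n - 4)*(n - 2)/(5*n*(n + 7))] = (-13*n^2 + 16*n + 56)/(5*n^2*(n^2 + 14*n + 49))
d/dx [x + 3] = 1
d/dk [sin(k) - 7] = cos(k)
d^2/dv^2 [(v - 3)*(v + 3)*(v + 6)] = 6*v + 12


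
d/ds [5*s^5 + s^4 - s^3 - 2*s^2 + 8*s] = 25*s^4 + 4*s^3 - 3*s^2 - 4*s + 8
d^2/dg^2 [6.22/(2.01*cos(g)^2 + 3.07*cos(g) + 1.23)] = (-100.517688*(1 - cos(g)^2)^2 - 115.145262*cos(g)^3 - 47.3708979999999*cos(g)^2 + 253.777866*cos(g) + 187.008032)/(2.01*cos(g)^2 + 3.07*cos(g) + 1.23)^3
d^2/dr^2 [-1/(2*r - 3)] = -8/(2*r - 3)^3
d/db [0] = 0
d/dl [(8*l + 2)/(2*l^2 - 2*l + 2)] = (4*l^2 - 4*l - (2*l - 1)*(4*l + 1) + 4)/(l^2 - l + 1)^2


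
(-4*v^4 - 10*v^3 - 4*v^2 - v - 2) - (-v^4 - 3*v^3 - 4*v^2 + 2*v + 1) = -3*v^4 - 7*v^3 - 3*v - 3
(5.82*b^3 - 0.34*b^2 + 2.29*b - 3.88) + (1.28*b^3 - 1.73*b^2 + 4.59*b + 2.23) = 7.1*b^3 - 2.07*b^2 + 6.88*b - 1.65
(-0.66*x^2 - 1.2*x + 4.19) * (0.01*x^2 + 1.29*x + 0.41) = -0.0066*x^4 - 0.8634*x^3 - 1.7767*x^2 + 4.9131*x + 1.7179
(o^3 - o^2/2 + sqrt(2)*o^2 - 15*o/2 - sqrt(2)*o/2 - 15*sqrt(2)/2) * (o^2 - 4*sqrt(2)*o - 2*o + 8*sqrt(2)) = o^5 - 3*sqrt(2)*o^4 - 5*o^4/2 - 29*o^3/2 + 15*sqrt(2)*o^3/2 + 39*sqrt(2)*o^2/2 + 35*o^2 - 45*sqrt(2)*o + 52*o - 120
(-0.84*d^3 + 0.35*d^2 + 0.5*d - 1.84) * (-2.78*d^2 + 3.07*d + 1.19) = 2.3352*d^5 - 3.5518*d^4 - 1.3151*d^3 + 7.0667*d^2 - 5.0538*d - 2.1896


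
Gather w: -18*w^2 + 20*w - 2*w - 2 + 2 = -18*w^2 + 18*w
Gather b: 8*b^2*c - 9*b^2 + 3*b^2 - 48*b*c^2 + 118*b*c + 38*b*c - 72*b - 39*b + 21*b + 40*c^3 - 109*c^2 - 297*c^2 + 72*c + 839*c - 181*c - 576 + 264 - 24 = b^2*(8*c - 6) + b*(-48*c^2 + 156*c - 90) + 40*c^3 - 406*c^2 + 730*c - 336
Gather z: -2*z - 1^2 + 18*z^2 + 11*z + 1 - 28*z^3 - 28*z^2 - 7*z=-28*z^3 - 10*z^2 + 2*z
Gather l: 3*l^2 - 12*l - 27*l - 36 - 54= 3*l^2 - 39*l - 90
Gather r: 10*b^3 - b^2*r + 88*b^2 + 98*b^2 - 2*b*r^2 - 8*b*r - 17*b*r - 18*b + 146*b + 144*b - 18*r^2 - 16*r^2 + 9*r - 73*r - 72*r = 10*b^3 + 186*b^2 + 272*b + r^2*(-2*b - 34) + r*(-b^2 - 25*b - 136)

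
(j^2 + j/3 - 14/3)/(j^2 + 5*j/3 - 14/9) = 3*(j - 2)/(3*j - 2)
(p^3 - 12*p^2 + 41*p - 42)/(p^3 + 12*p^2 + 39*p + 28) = (p^3 - 12*p^2 + 41*p - 42)/(p^3 + 12*p^2 + 39*p + 28)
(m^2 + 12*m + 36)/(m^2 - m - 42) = (m + 6)/(m - 7)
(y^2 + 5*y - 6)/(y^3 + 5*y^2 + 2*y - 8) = (y + 6)/(y^2 + 6*y + 8)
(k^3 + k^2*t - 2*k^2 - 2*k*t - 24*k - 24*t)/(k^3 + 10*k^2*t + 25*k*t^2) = (k^3 + k^2*t - 2*k^2 - 2*k*t - 24*k - 24*t)/(k*(k^2 + 10*k*t + 25*t^2))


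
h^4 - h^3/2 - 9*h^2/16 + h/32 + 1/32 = (h - 1)*(h - 1/4)*(h + 1/4)*(h + 1/2)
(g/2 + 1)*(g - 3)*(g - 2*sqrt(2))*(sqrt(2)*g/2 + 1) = sqrt(2)*g^4/4 - g^3/2 - sqrt(2)*g^3/4 - 5*sqrt(2)*g^2/2 + g^2/2 + sqrt(2)*g + 3*g + 6*sqrt(2)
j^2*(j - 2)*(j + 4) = j^4 + 2*j^3 - 8*j^2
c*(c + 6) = c^2 + 6*c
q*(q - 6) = q^2 - 6*q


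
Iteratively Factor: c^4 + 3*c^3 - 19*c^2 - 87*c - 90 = (c + 3)*(c^3 - 19*c - 30) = (c - 5)*(c + 3)*(c^2 + 5*c + 6) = (c - 5)*(c + 3)^2*(c + 2)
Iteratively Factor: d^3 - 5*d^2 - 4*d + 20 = (d - 2)*(d^2 - 3*d - 10) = (d - 5)*(d - 2)*(d + 2)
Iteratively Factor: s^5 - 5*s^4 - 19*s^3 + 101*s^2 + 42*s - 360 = (s - 5)*(s^4 - 19*s^2 + 6*s + 72) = (s - 5)*(s - 3)*(s^3 + 3*s^2 - 10*s - 24) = (s - 5)*(s - 3)*(s + 4)*(s^2 - s - 6) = (s - 5)*(s - 3)*(s + 2)*(s + 4)*(s - 3)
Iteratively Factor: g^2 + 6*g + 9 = (g + 3)*(g + 3)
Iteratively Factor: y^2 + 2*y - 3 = (y + 3)*(y - 1)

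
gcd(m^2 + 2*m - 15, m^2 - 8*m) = 1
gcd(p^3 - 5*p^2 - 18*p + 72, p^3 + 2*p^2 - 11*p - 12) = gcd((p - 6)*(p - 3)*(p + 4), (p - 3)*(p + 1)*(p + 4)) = p^2 + p - 12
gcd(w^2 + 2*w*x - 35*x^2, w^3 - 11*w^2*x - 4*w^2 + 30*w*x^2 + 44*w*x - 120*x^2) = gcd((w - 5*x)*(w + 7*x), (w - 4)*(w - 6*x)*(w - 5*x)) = -w + 5*x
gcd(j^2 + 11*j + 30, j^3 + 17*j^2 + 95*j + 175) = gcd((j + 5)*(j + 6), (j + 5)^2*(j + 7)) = j + 5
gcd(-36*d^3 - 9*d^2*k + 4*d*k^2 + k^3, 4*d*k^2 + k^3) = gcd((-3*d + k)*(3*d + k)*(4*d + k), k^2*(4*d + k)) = 4*d + k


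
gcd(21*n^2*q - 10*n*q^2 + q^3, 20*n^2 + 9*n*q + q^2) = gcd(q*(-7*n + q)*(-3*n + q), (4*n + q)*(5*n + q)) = 1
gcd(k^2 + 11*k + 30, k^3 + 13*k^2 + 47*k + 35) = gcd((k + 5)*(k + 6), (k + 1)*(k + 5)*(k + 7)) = k + 5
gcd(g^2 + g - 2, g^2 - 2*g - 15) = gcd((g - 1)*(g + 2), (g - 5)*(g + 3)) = 1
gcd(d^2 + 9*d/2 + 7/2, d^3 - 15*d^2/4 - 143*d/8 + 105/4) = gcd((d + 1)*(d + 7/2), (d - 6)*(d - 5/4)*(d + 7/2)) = d + 7/2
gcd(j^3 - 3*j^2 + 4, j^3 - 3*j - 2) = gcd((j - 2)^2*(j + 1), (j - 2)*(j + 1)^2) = j^2 - j - 2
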